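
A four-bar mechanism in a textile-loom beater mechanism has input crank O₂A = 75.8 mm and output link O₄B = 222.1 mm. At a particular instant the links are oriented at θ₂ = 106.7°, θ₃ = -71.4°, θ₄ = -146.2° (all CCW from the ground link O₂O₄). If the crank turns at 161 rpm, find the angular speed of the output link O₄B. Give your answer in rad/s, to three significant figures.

ω₂ = 16.86 rad/s (from 161 rpm).
Differentiating the loop-closure r₂e^{iθ₂}+r₃e^{iθ₃}=r₁+r₄e^{iθ₄} gives r₂ω₂e^{iθ₂}+r₃ω₃e^{iθ₃}=r₄ω₄e^{iθ₄}.
Eliminating the other unknown: ω₄ = r₂ω₂ sin(θ₂−θ₃) / [r₄ sin(θ₄−θ₃)].
Numerator sine = +0.03316; denominator sine = -0.96502.
Result = 0.0758·16.86·(+0.03316) / (0.2221·(-0.96502)) = -0.19769 rad/s; magnitude 0.19769 rad/s.

0.198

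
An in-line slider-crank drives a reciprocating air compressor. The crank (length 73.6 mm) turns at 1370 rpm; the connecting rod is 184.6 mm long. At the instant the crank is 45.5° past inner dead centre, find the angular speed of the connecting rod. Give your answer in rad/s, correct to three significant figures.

41.8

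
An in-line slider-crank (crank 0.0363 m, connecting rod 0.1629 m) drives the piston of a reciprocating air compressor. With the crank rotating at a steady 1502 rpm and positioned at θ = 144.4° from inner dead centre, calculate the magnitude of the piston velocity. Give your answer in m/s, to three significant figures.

2.72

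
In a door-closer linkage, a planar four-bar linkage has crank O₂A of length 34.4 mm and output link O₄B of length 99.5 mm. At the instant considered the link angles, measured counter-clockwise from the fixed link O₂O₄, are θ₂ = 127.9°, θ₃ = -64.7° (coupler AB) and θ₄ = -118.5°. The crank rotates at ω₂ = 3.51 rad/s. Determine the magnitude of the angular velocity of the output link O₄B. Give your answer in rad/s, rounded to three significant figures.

ω₂ = 3.51 rad/s
Differentiating the loop-closure r₂e^{iθ₂}+r₃e^{iθ₃}=r₁+r₄e^{iθ₄} gives r₂ω₂e^{iθ₂}+r₃ω₃e^{iθ₃}=r₄ω₄e^{iθ₄}.
Eliminating the other unknown: ω₄ = r₂ω₂ sin(θ₂−θ₃) / [r₄ sin(θ₄−θ₃)].
Numerator sine = -0.21814; denominator sine = -0.80696.
Result = 0.0344·3.51·(-0.21814) / (0.0995·(-0.80696)) = +0.32804 rad/s; magnitude 0.32804 rad/s.

0.328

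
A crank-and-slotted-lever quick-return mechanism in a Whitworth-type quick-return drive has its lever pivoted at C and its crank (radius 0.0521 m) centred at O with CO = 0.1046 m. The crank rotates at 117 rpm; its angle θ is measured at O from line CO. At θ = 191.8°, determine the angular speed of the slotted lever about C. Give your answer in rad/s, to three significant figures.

ω = 12.25 rad/s (from 117 rpm).
Crank pin A relative to C: A = (d + r cosθ, r sinθ); lever angle φ = atan2(r sinθ, d + r cosθ).
Differentiating tanφ: φ̇ = rω(d cosθ + r)/(d² + r² + 2dr cosθ).
d² + r² + 2dr cosθ = |CA|² = 0.00298658 m²;  d cosθ + r = -0.05029 m.
|ω_lever| = |0.0521·12.25·-0.05029| / 0.00298658 = 10.749 rad/s.

10.7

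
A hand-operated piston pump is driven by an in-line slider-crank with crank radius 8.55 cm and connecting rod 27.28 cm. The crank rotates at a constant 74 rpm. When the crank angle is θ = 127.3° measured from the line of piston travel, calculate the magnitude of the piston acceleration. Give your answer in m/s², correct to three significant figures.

3.51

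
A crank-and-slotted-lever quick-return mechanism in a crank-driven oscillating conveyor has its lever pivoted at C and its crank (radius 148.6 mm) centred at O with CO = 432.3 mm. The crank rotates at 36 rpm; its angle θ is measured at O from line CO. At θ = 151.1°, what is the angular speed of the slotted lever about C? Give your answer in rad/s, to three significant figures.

1.33

ω = 3.77 rad/s (from 36 rpm).
Crank pin A relative to C: A = (d + r cosθ, r sinθ); lever angle φ = atan2(r sinθ, d + r cosθ).
Differentiating tanφ: φ̇ = rω(d cosθ + r)/(d² + r² + 2dr cosθ).
d² + r² + 2dr cosθ = |CA|² = 0.096486 m²;  d cosθ + r = -0.22986 m.
|ω_lever| = |0.1486·3.77·-0.22986| / 0.096486 = 1.3346 rad/s.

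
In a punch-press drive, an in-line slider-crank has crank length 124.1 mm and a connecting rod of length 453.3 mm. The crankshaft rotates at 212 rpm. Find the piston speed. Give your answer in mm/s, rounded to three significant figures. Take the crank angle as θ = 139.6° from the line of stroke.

1410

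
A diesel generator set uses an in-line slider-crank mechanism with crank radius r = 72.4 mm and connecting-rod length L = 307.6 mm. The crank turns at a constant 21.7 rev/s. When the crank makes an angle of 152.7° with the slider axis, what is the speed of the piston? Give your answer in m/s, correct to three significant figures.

ω = 2π·21.7 = 136.3 rad/s
For an in-line slider-crank, x = r cosθ + √(L² − r² sin²θ), so v = −rω sinθ·[1 + r cosθ/√(L² − r² sin²θ)].
With r = 0.0724 m, L = 0.3076 m, θ = 152.7°: √(L² − r² sin²θ) = 0.3058 m.
v = −0.0724·136.3·0.45865·[1 + 0.0724·-0.88862/0.3058] = -3.575 m/s.
|v| = 3.575 m/s.

3.57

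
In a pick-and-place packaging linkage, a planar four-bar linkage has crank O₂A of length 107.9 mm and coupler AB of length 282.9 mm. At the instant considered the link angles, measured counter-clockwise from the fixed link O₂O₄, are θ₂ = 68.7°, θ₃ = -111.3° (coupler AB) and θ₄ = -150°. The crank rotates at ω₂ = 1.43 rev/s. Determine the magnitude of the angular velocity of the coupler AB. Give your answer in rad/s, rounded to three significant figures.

3.43

ω₂ = 8.985 rad/s (from 1.43 rev/s).
Differentiating the loop-closure r₂e^{iθ₂}+r₃e^{iθ₃}=r₁+r₄e^{iθ₄} gives r₂ω₂e^{iθ₂}+r₃ω₃e^{iθ₃}=r₄ω₄e^{iθ₄}.
Eliminating the other unknown: ω₃ = r₂ω₂ sin(θ₄−θ₂) / [r₃ sin(θ₃−θ₄)].
Numerator sine = +0.62524; denominator sine = +0.62524.
Result = 0.1079·8.985·(+0.62524) / (0.2829·(+0.62524)) = +3.4269 rad/s; magnitude 3.4269 rad/s.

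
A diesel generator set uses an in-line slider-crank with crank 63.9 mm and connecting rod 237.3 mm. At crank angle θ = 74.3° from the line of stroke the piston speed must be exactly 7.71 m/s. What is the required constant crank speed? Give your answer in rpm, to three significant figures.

1110

For an in-line slider-crank, |v_piston| = rω|sinθ|·[1 + r cosθ/√(L² − r² sin²θ)].
With r = 0.0639 m, L = 0.2373 m, θ = 74.3°: the bracketed kinematic factor |dx/dθ| = 0.066157 m.
ω = v/|dx/dθ| = 7.71/0.066157 = 116.54 rad/s.
N = 60ω/(2π) = 1112.9 rpm.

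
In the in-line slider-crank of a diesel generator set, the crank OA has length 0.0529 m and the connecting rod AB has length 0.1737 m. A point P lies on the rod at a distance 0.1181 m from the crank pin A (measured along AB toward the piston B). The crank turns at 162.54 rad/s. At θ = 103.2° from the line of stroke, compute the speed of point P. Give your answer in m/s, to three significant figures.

ω = 162.5 rad/s.  Crank-pin speed |V_A| = rω = 8.5984 m/s, perpendicular to OA.
Rod angle: sinφ = −(r/L) sinθ ⇒ φ = -17.248°; ω_rod = −rω cosθ/√(L²−r²sin²θ) = +11.836 rad/s.
V_P = V_A + ω_rod × AP, with AP = 0.1181 m along the rod.
Components: V_Px = −rω sinθ − a·ω_rod·sinφ = -7.9567 m/s;  V_Py = rω cosθ + a·ω_rod·cosφ = -0.62848 m/s.
|V_P| = √(V_Px² + V_Py²) = 7.9815 m/s.

7.98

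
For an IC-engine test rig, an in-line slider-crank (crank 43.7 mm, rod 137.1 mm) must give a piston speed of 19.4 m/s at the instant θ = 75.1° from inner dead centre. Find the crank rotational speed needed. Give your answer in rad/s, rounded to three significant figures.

423

For an in-line slider-crank, |v_piston| = rω|sinθ|·[1 + r cosθ/√(L² − r² sin²θ)].
With r = 0.0437 m, L = 0.1371 m, θ = 75.1°: the bracketed kinematic factor |dx/dθ| = 0.045869 m.
ω = v/|dx/dθ| = 19.4/0.045869 = 422.95 rad/s.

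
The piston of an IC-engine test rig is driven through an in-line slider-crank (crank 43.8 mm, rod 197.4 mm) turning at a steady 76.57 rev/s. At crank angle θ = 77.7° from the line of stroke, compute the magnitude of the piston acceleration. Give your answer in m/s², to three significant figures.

69.7

ω = 2π·76.6 = 481.1 rad/s
x(θ) = r cosθ + √(L² − r² sin²θ); with ω constant, a = ω²·d²x/dθ².
d²x/dθ² = −r cosθ − r²(cos2θ)/√u − r⁴ sin²2θ/(4u^{3/2}),  u = L² − r² sin²θ = 0.0371354 m².
Substituting r = 0.0438 m, L = 0.1974 m, θ = 77.7°: d²x/dθ² = -0.0003013 m.
a = ω²·d²x/dθ² = (481.1)²·(-0.0003013) = -69.738 m/s²;  |a| = 69.738 m/s².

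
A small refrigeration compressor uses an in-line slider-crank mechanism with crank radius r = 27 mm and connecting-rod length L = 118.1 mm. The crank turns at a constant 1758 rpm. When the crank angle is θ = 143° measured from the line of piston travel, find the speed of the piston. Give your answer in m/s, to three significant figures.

2.44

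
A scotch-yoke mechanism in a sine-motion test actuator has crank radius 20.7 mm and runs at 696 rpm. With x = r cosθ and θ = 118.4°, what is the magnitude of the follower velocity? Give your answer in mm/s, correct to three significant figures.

1330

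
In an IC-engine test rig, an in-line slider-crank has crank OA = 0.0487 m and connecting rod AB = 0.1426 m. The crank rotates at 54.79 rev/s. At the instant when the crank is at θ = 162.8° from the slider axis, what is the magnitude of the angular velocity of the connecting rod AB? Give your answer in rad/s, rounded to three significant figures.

ω = 344.3 rad/s (converted from 54.79 rev/s).
The rod makes angle φ with the slider axis where L sinφ = r sinθ; differentiating, L cosφ·φ̇ = r ω cosθ.
L cosφ = √(L² − r² sin²θ) = 0.14187 m.
|ω_rod| = r ω |cosθ| / √(L² − r² sin²θ) = 0.0487·344.3·0.95528/0.14187 = 112.89 rad/s.

113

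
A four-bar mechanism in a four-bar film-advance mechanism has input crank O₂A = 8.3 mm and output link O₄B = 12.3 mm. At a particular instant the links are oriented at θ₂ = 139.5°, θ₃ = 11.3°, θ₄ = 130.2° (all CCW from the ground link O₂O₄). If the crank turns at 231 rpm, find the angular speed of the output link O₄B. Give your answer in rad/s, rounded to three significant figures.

ω₂ = 24.19 rad/s (from 231 rpm).
Differentiating the loop-closure r₂e^{iθ₂}+r₃e^{iθ₃}=r₁+r₄e^{iθ₄} gives r₂ω₂e^{iθ₂}+r₃ω₃e^{iθ₃}=r₄ω₄e^{iθ₄}.
Eliminating the other unknown: ω₄ = r₂ω₂ sin(θ₂−θ₃) / [r₄ sin(θ₄−θ₃)].
Numerator sine = +0.78586; denominator sine = +0.87546.
Result = 0.0083·24.19·(+0.78586) / (0.0123·(+0.87546)) = +14.653 rad/s; magnitude 14.653 rad/s.

14.7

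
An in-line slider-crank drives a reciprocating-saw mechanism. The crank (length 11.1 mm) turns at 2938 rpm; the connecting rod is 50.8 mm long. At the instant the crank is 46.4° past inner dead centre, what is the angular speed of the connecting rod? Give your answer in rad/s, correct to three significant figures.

47.0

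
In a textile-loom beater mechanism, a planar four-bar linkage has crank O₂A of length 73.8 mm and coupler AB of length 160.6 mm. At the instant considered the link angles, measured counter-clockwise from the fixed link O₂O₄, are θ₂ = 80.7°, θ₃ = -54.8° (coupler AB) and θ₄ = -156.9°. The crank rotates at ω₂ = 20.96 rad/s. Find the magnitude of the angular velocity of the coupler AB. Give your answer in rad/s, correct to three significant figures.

8.32

ω₂ = 20.96 rad/s
Differentiating the loop-closure r₂e^{iθ₂}+r₃e^{iθ₃}=r₁+r₄e^{iθ₄} gives r₂ω₂e^{iθ₂}+r₃ω₃e^{iθ₃}=r₄ω₄e^{iθ₄}.
Eliminating the other unknown: ω₃ = r₂ω₂ sin(θ₄−θ₂) / [r₃ sin(θ₃−θ₄)].
Numerator sine = +0.84433; denominator sine = +0.97778.
Result = 0.0738·20.96·(+0.84433) / (0.1606·(+0.97778)) = +8.3171 rad/s; magnitude 8.3171 rad/s.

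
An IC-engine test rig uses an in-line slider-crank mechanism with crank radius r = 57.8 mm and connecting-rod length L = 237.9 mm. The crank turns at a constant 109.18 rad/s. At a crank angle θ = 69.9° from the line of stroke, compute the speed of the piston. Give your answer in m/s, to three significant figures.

ω = 109.2 rad/s
For an in-line slider-crank, x = r cosθ + √(L² − r² sin²θ), so v = −rω sinθ·[1 + r cosθ/√(L² − r² sin²θ)].
With r = 0.0578 m, L = 0.2379 m, θ = 69.9°: √(L² − r² sin²θ) = 0.23162 m.
v = −0.0578·109.2·0.93909·[1 + 0.0578·0.34366/0.23162] = -6.4345 m/s.
|v| = 6.4345 m/s.

6.43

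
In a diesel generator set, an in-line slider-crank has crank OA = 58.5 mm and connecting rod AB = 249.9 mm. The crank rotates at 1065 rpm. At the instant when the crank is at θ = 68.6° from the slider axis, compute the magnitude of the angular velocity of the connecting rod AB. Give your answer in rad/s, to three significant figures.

ω = 111.5 rad/s (converted from 1065 rpm).
The rod makes angle φ with the slider axis where L sinφ = r sinθ; differentiating, L cosφ·φ̇ = r ω cosθ.
L cosφ = √(L² − r² sin²θ) = 0.24389 m.
|ω_rod| = r ω |cosθ| / √(L² − r² sin²θ) = 0.0585·111.5·0.36488/0.24389 = 9.7607 rad/s.

9.76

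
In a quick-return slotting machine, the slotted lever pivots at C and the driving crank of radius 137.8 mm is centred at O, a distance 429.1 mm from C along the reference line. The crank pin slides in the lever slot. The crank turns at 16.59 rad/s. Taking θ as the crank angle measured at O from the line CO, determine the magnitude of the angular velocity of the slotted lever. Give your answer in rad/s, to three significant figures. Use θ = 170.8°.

7.56

ω = 16.59 rad/s
Crank pin A relative to C: A = (d + r cosθ, r sinθ); lever angle φ = atan2(r sinθ, d + r cosθ).
Differentiating tanφ: φ̇ = rω(d cosθ + r)/(d² + r² + 2dr cosθ).
d² + r² + 2dr cosθ = |CA|² = 0.086377 m²;  d cosθ + r = -0.28578 m.
|ω_lever| = |0.1378·16.59·-0.28578| / 0.086377 = 7.5636 rad/s.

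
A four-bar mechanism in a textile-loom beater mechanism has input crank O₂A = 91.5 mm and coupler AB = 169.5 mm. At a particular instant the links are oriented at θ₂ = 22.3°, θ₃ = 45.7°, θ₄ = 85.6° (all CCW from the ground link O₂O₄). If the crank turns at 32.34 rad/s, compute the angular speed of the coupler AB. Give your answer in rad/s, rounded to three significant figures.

24.3

ω₂ = 32.34 rad/s
Differentiating the loop-closure r₂e^{iθ₂}+r₃e^{iθ₃}=r₁+r₄e^{iθ₄} gives r₂ω₂e^{iθ₂}+r₃ω₃e^{iθ₃}=r₄ω₄e^{iθ₄}.
Eliminating the other unknown: ω₃ = r₂ω₂ sin(θ₄−θ₂) / [r₃ sin(θ₃−θ₄)].
Numerator sine = +0.89337; denominator sine = -0.64145.
Result = 0.0915·32.34·(+0.89337) / (0.1695·(-0.64145)) = -24.314 rad/s; magnitude 24.314 rad/s.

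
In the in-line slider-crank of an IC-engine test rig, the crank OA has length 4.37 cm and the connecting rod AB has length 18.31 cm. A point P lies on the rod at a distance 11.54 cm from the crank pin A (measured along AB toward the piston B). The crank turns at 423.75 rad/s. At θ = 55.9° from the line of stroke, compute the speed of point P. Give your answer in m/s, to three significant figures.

17.1

ω = 423.8 rad/s.  Crank-pin speed |V_A| = rω = 18.518 m/s, perpendicular to OA.
Rod angle: sinφ = −(r/L) sinθ ⇒ φ = -11.398°; ω_rod = −rω cosθ/√(L²−r²sin²θ) = -57.841 rad/s.
V_P = V_A + ω_rod × AP, with AP = 0.1154 m along the rod.
Components: V_Px = −rω sinθ − a·ω_rod·sinφ = -16.653 m/s;  V_Py = rω cosθ + a·ω_rod·cosφ = +3.8386 m/s.
|V_P| = √(V_Px² + V_Py²) = 17.09 m/s.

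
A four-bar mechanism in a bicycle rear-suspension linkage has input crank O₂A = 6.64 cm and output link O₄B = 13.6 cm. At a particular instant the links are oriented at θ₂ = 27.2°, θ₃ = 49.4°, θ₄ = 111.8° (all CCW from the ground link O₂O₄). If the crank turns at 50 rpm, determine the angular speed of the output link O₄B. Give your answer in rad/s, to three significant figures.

ω₂ = 5.236 rad/s (from 50 rpm).
Differentiating the loop-closure r₂e^{iθ₂}+r₃e^{iθ₃}=r₁+r₄e^{iθ₄} gives r₂ω₂e^{iθ₂}+r₃ω₃e^{iθ₃}=r₄ω₄e^{iθ₄}.
Eliminating the other unknown: ω₄ = r₂ω₂ sin(θ₂−θ₃) / [r₄ sin(θ₄−θ₃)].
Numerator sine = -0.37784; denominator sine = +0.88620.
Result = 0.0664·5.236·(-0.37784) / (0.136·(+0.88620)) = -1.0899 rad/s; magnitude 1.0899 rad/s.

1.09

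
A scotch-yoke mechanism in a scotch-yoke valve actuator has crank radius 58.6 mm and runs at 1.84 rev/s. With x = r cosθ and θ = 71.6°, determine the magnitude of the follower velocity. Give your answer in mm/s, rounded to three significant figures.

643

ω = 11.56 rad/s (from 1.84 rev/s).
x = r cosθ ⇒ ẋ = −rω sinθ.
|v| = rω|sinθ| = 0.0586·11.56·|sin 71.6°| = 0.64284 m/s = 642.84 mm/s.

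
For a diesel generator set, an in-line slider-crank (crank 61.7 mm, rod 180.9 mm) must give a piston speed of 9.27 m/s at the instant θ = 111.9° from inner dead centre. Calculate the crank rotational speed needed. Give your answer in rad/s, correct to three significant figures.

For an in-line slider-crank, |v_piston| = rω|sinθ|·[1 + r cosθ/√(L² − r² sin²θ)].
With r = 0.0617 m, L = 0.1809 m, θ = 111.9°: the bracketed kinematic factor |dx/dθ| = 0.04957 m.
ω = v/|dx/dθ| = 9.27/0.04957 = 187.01 rad/s.

187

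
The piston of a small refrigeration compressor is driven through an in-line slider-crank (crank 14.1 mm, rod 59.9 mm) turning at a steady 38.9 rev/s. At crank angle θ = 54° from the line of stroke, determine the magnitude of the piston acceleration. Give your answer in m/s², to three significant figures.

ω = 2π·38.9 = 244.4 rad/s
x(θ) = r cosθ + √(L² − r² sin²θ); with ω constant, a = ω²·d²x/dθ².
d²x/dθ² = −r cosθ − r²(cos2θ)/√u − r⁴ sin²2θ/(4u^{3/2}),  u = L² − r² sin²θ = 0.00345789 m².
Substituting r = 0.0141 m, L = 0.0599 m, θ = 54°: d²x/dθ² = -0.007287 m.
a = ω²·d²x/dθ² = (244.4)²·(-0.007287) = -435.32 m/s²;  |a| = 435.32 m/s².

435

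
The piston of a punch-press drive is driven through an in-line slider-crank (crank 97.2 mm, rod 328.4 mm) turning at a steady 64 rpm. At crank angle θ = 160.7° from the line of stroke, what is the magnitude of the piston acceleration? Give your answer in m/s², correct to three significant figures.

ω = 2π·64/60 = 6.702 rad/s
x(θ) = r cosθ + √(L² − r² sin²θ); with ω constant, a = ω²·d²x/dθ².
d²x/dθ² = −r cosθ − r²(cos2θ)/√u − r⁴ sin²2θ/(4u^{3/2}),  u = L² − r² sin²θ = 0.106814 m².
Substituting r = 0.0972 m, L = 0.3284 m, θ = 160.7°: d²x/dθ² = +0.068896 m.
a = ω²·d²x/dθ² = (6.702)²·(+0.068896) = +3.0947 m/s²;  |a| = 3.0947 m/s².

3.09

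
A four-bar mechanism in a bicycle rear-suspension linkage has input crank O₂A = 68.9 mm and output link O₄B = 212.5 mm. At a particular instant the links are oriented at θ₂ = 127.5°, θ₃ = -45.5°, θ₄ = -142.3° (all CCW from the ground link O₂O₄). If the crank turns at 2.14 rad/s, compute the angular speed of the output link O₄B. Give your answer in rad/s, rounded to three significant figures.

0.0852

ω₂ = 2.14 rad/s
Differentiating the loop-closure r₂e^{iθ₂}+r₃e^{iθ₃}=r₁+r₄e^{iθ₄} gives r₂ω₂e^{iθ₂}+r₃ω₃e^{iθ₃}=r₄ω₄e^{iθ₄}.
Eliminating the other unknown: ω₄ = r₂ω₂ sin(θ₂−θ₃) / [r₄ sin(θ₄−θ₃)].
Numerator sine = +0.12187; denominator sine = -0.99297.
Result = 0.0689·2.14·(+0.12187) / (0.2125·(-0.99297)) = -0.08516 rad/s; magnitude 0.08516 rad/s.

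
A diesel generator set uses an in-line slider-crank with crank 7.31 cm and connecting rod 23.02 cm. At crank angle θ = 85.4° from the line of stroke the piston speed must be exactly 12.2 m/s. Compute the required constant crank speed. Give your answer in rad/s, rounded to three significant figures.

For an in-line slider-crank, |v_piston| = rω|sinθ|·[1 + r cosθ/√(L² − r² sin²θ)].
With r = 0.0731 m, L = 0.2302 m, θ = 85.4°: the bracketed kinematic factor |dx/dθ| = 0.074821 m.
ω = v/|dx/dθ| = 12.2/0.074821 = 163.06 rad/s.

163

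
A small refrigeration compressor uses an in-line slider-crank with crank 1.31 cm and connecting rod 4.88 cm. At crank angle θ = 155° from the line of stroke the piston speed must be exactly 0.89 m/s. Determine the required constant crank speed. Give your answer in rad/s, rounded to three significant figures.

213

For an in-line slider-crank, |v_piston| = rω|sinθ|·[1 + r cosθ/√(L² − r² sin²θ)].
With r = 0.0131 m, L = 0.0488 m, θ = 155°: the bracketed kinematic factor |dx/dθ| = 0.0041806 m.
ω = v/|dx/dθ| = 0.89/0.0041806 = 212.89 rad/s.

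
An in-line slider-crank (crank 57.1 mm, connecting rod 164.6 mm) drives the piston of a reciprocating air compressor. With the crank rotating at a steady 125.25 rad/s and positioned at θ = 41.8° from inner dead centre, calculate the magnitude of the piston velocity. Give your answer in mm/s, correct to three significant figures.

6030

ω = 125.2 rad/s
For an in-line slider-crank, x = r cosθ + √(L² − r² sin²θ), so v = −rω sinθ·[1 + r cosθ/√(L² − r² sin²θ)].
With r = 0.0571 m, L = 0.1646 m, θ = 41.8°: √(L² − r² sin²θ) = 0.16014 m.
v = −0.0571·125.2·0.66653·[1 + 0.0571·0.74548/0.16014] = -6.034 m/s.
|v| = 6.034 m/s = 6034 mm/s.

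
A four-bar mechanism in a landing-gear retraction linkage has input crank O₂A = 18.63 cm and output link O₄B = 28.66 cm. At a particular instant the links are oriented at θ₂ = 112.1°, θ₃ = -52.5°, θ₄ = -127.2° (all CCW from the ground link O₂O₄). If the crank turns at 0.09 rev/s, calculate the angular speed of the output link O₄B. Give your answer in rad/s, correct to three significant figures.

0.101

ω₂ = 0.5655 rad/s (from 0.09 rev/s).
Differentiating the loop-closure r₂e^{iθ₂}+r₃e^{iθ₃}=r₁+r₄e^{iθ₄} gives r₂ω₂e^{iθ₂}+r₃ω₃e^{iθ₃}=r₄ω₄e^{iθ₄}.
Eliminating the other unknown: ω₄ = r₂ω₂ sin(θ₂−θ₃) / [r₄ sin(θ₄−θ₃)].
Numerator sine = +0.26556; denominator sine = -0.96456.
Result = 0.1863·0.5655·(+0.26556) / (0.2866·(-0.96456)) = -0.1012 rad/s; magnitude 0.1012 rad/s.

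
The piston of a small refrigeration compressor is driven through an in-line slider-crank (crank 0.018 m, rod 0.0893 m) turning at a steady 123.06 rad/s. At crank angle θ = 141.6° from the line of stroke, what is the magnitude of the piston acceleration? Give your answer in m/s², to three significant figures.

200

ω = 123.1 rad/s
x(θ) = r cosθ + √(L² − r² sin²θ); with ω constant, a = ω²·d²x/dθ².
d²x/dθ² = −r cosθ − r²(cos2θ)/√u − r⁴ sin²2θ/(4u^{3/2}),  u = L² − r² sin²θ = 0.00784948 m².
Substituting r = 0.018 m, L = 0.0893 m, θ = 141.6°: d²x/dθ² = +0.013236 m.
a = ω²·d²x/dθ² = (123.1)²·(+0.013236) = +200.44 m/s²;  |a| = 200.44 m/s².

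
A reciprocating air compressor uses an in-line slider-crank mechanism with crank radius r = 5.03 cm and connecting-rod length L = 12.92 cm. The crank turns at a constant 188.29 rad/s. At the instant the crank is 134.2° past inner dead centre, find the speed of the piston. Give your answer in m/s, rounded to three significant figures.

ω = 188.3 rad/s
For an in-line slider-crank, x = r cosθ + √(L² − r² sin²θ), so v = −rω sinθ·[1 + r cosθ/√(L² − r² sin²θ)].
With r = 0.0503 m, L = 0.1292 m, θ = 134.2°: √(L² − r² sin²θ) = 0.12407 m.
v = −0.0503·188.3·0.71691·[1 + 0.0503·-0.69717/0.12407] = -4.8707 m/s.
|v| = 4.8707 m/s.

4.87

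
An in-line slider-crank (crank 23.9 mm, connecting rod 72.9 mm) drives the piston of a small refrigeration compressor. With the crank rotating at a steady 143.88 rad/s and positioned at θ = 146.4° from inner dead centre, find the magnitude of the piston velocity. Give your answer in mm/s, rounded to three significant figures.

1370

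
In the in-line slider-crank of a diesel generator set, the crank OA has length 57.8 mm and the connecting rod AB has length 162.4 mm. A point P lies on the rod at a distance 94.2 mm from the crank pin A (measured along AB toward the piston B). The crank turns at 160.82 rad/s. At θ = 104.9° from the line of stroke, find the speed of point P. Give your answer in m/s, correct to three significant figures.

8.53

ω = 160.8 rad/s.  Crank-pin speed |V_A| = rω = 9.2954 m/s, perpendicular to OA.
Rod angle: sinφ = −(r/L) sinθ ⇒ φ = -20.117°; ω_rod = −rω cosθ/√(L²−r²sin²θ) = +15.674 rad/s.
V_P = V_A + ω_rod × AP, with AP = 0.0942 m along the rod.
Components: V_Px = −rω sinθ − a·ω_rod·sinφ = -8.475 m/s;  V_Py = rω cosθ + a·ω_rod·cosφ = -1.0037 m/s.
|V_P| = √(V_Px² + V_Py²) = 8.5343 m/s.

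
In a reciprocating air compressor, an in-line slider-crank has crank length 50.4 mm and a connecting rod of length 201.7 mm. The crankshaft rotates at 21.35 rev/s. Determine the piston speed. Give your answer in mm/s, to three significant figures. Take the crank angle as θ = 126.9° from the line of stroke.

4580

ω = 2π·21.4 = 134.1 rad/s
For an in-line slider-crank, x = r cosθ + √(L² − r² sin²θ), so v = −rω sinθ·[1 + r cosθ/√(L² − r² sin²θ)].
With r = 0.0504 m, L = 0.2017 m, θ = 126.9°: √(L² − r² sin²θ) = 0.19763 m.
v = −0.0504·134.1·0.79968·[1 + 0.0504·-0.60042/0.19763] = -4.5788 m/s.
|v| = 4.5788 m/s = 4578.8 mm/s.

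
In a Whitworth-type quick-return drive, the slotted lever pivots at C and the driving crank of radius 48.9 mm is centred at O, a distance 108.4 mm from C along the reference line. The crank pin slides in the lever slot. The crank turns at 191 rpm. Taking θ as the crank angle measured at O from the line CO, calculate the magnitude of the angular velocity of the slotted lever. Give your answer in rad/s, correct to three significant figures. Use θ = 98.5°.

ω = 20 rad/s (from 191 rpm).
Crank pin A relative to C: A = (d + r cosθ, r sinθ); lever angle φ = atan2(r sinθ, d + r cosθ).
Differentiating tanφ: φ̇ = rω(d cosθ + r)/(d² + r² + 2dr cosθ).
d² + r² + 2dr cosθ = |CA|² = 0.0125748 m²;  d cosθ + r = +0.032877 m.
|ω_lever| = |0.0489·20·+0.032877| / 0.0125748 = 2.5572 rad/s.

2.56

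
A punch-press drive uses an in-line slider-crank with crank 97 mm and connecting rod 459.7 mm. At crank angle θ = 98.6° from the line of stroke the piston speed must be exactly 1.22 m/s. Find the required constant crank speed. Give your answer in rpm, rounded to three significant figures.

For an in-line slider-crank, |v_piston| = rω|sinθ|·[1 + r cosθ/√(L² − r² sin²θ)].
With r = 0.097 m, L = 0.4597 m, θ = 98.6°: the bracketed kinematic factor |dx/dθ| = 0.092815 m.
ω = v/|dx/dθ| = 1.22/0.092815 = 13.144 rad/s.
N = 60ω/(2π) = 125.52 rpm.

126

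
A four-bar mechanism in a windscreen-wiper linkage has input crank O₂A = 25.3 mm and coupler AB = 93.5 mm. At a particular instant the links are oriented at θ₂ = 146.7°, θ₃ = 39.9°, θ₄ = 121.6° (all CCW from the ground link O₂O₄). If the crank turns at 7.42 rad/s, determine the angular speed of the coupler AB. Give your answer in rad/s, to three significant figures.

0.861

ω₂ = 7.42 rad/s
Differentiating the loop-closure r₂e^{iθ₂}+r₃e^{iθ₃}=r₁+r₄e^{iθ₄} gives r₂ω₂e^{iθ₂}+r₃ω₃e^{iθ₃}=r₄ω₄e^{iθ₄}.
Eliminating the other unknown: ω₃ = r₂ω₂ sin(θ₄−θ₂) / [r₃ sin(θ₃−θ₄)].
Numerator sine = -0.42420; denominator sine = -0.98953.
Result = 0.0253·7.42·(-0.42420) / (0.0935·(-0.98953)) = +0.86071 rad/s; magnitude 0.86071 rad/s.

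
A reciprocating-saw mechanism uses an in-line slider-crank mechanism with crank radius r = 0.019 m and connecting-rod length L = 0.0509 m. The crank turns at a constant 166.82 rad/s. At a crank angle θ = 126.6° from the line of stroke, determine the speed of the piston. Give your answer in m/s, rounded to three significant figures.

ω = 166.8 rad/s
For an in-line slider-crank, x = r cosθ + √(L² − r² sin²θ), so v = −rω sinθ·[1 + r cosθ/√(L² − r² sin²θ)].
With r = 0.019 m, L = 0.0509 m, θ = 126.6°: √(L² − r² sin²θ) = 0.048561 m.
v = −0.019·166.8·0.80282·[1 + 0.019·-0.59622/0.048561] = -1.951 m/s.
|v| = 1.951 m/s.

1.95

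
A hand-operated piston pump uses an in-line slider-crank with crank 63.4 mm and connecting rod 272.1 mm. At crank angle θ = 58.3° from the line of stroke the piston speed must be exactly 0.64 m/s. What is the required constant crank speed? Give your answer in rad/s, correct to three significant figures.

10.5

For an in-line slider-crank, |v_piston| = rω|sinθ|·[1 + r cosθ/√(L² − r² sin²θ)].
With r = 0.0634 m, L = 0.2721 m, θ = 58.3°: the bracketed kinematic factor |dx/dθ| = 0.06068 m.
ω = v/|dx/dθ| = 0.64/0.06068 = 10.547 rad/s.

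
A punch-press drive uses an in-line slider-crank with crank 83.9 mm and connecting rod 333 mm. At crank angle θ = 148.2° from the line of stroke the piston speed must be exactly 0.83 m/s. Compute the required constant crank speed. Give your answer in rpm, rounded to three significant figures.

For an in-line slider-crank, |v_piston| = rω|sinθ|·[1 + r cosθ/√(L² − r² sin²θ)].
With r = 0.0839 m, L = 0.333 m, θ = 148.2°: the bracketed kinematic factor |dx/dθ| = 0.03466 m.
ω = v/|dx/dθ| = 0.83/0.03466 = 23.947 rad/s.
N = 60ω/(2π) = 228.68 rpm.

229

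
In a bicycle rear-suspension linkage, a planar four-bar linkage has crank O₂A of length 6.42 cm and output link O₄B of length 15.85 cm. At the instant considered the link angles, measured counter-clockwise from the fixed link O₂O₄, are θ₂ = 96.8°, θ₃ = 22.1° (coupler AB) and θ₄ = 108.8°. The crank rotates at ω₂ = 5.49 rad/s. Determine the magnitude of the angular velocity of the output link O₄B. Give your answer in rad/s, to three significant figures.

ω₂ = 5.49 rad/s
Differentiating the loop-closure r₂e^{iθ₂}+r₃e^{iθ₃}=r₁+r₄e^{iθ₄} gives r₂ω₂e^{iθ₂}+r₃ω₃e^{iθ₃}=r₄ω₄e^{iθ₄}.
Eliminating the other unknown: ω₄ = r₂ω₂ sin(θ₂−θ₃) / [r₄ sin(θ₄−θ₃)].
Numerator sine = +0.96456; denominator sine = +0.99834.
Result = 0.0642·5.49·(+0.96456) / (0.1585·(+0.99834)) = +2.1485 rad/s; magnitude 2.1485 rad/s.

2.15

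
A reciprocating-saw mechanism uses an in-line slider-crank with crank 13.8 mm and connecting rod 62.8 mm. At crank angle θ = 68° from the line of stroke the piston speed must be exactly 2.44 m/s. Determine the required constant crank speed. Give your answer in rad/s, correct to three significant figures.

176

For an in-line slider-crank, |v_piston| = rω|sinθ|·[1 + r cosθ/√(L² − r² sin²θ)].
With r = 0.0138 m, L = 0.0628 m, θ = 68°: the bracketed kinematic factor |dx/dθ| = 0.013871 m.
ω = v/|dx/dθ| = 2.44/0.013871 = 175.91 rad/s.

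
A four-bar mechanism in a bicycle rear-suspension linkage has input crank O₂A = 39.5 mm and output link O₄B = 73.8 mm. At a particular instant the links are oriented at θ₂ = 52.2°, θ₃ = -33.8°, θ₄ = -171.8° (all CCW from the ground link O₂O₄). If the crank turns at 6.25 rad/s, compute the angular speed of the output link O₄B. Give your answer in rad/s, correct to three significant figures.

ω₂ = 6.25 rad/s
Differentiating the loop-closure r₂e^{iθ₂}+r₃e^{iθ₃}=r₁+r₄e^{iθ₄} gives r₂ω₂e^{iθ₂}+r₃ω₃e^{iθ₃}=r₄ω₄e^{iθ₄}.
Eliminating the other unknown: ω₄ = r₂ω₂ sin(θ₂−θ₃) / [r₄ sin(θ₄−θ₃)].
Numerator sine = +0.99756; denominator sine = -0.66913.
Result = 0.0395·6.25·(+0.99756) / (0.0738·(-0.66913)) = -4.9871 rad/s; magnitude 4.9871 rad/s.

4.99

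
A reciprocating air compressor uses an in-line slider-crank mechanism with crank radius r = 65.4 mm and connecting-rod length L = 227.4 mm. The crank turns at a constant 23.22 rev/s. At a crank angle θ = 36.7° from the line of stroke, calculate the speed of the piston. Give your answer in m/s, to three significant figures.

7.04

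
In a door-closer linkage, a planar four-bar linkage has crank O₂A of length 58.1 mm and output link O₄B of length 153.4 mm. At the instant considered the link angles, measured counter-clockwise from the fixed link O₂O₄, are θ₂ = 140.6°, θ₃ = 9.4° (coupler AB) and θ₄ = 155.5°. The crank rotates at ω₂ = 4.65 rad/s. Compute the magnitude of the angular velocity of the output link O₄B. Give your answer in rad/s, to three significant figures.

ω₂ = 4.65 rad/s
Differentiating the loop-closure r₂e^{iθ₂}+r₃e^{iθ₃}=r₁+r₄e^{iθ₄} gives r₂ω₂e^{iθ₂}+r₃ω₃e^{iθ₃}=r₄ω₄e^{iθ₄}.
Eliminating the other unknown: ω₄ = r₂ω₂ sin(θ₂−θ₃) / [r₄ sin(θ₄−θ₃)].
Numerator sine = +0.75241; denominator sine = +0.55775.
Result = 0.0581·4.65·(+0.75241) / (0.1534·(+0.55775)) = +2.3759 rad/s; magnitude 2.3759 rad/s.

2.38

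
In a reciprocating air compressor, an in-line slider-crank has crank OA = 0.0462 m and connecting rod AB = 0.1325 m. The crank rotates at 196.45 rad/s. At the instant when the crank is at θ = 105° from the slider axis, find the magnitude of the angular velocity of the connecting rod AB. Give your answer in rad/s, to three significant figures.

18.8

ω = 196.4 rad/s
The rod makes angle φ with the slider axis where L sinφ = r sinθ; differentiating, L cosφ·φ̇ = r ω cosθ.
L cosφ = √(L² − r² sin²θ) = 0.12476 m.
|ω_rod| = r ω |cosθ| / √(L² − r² sin²θ) = 0.0462·196.4·0.25882/0.12476 = 18.829 rad/s.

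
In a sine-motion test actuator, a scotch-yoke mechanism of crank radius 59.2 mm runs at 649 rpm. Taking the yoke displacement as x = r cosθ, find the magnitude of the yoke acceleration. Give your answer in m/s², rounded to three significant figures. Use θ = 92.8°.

13.4

ω = 67.96 rad/s (from 649 rpm).
x = r cosθ ⇒ ẍ = −rω² cosθ (ω constant).
|a| = rω²|cosθ| = 0.0592·(67.96)²·|cos 92.8°| = 13.358 m/s².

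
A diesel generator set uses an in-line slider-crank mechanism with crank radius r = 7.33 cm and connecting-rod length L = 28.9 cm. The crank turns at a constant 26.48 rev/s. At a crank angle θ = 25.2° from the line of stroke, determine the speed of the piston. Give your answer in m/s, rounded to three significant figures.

ω = 2π·26.5 = 166.4 rad/s
For an in-line slider-crank, x = r cosθ + √(L² − r² sin²θ), so v = −rω sinθ·[1 + r cosθ/√(L² − r² sin²θ)].
With r = 0.0733 m, L = 0.289 m, θ = 25.2°: √(L² − r² sin²θ) = 0.28731 m.
v = −0.0733·166.4·0.42578·[1 + 0.0733·0.90483/0.28731] = -6.3913 m/s.
|v| = 6.3913 m/s.

6.39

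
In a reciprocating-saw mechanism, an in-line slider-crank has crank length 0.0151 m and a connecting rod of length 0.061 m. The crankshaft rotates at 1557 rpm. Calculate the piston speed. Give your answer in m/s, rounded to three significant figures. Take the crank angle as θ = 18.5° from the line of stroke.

0.965

ω = 2π·1557/60 = 163 rad/s
For an in-line slider-crank, x = r cosθ + √(L² − r² sin²θ), so v = −rω sinθ·[1 + r cosθ/√(L² − r² sin²θ)].
With r = 0.0151 m, L = 0.061 m, θ = 18.5°: √(L² − r² sin²θ) = 0.060812 m.
v = −0.0151·163·0.31730·[1 + 0.0151·0.94832/0.060812] = -0.96517 m/s.
|v| = 0.96517 m/s.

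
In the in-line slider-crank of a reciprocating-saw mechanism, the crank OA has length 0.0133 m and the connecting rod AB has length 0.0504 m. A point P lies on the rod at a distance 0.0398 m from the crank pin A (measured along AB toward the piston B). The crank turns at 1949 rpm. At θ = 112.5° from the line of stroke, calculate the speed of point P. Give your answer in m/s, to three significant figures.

2.31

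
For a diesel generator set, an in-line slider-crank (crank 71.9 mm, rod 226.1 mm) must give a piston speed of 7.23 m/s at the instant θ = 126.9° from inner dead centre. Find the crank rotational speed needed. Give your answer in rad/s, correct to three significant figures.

For an in-line slider-crank, |v_piston| = rω|sinθ|·[1 + r cosθ/√(L² − r² sin²θ)].
With r = 0.0719 m, L = 0.2261 m, θ = 126.9°: the bracketed kinematic factor |dx/dθ| = 0.046146 m.
ω = v/|dx/dθ| = 7.23/0.046146 = 156.68 rad/s.

157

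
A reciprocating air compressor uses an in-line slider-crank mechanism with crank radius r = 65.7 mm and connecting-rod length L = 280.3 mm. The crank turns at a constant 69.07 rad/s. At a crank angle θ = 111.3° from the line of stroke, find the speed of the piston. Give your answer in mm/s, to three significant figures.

ω = 69.07 rad/s
For an in-line slider-crank, x = r cosθ + √(L² − r² sin²θ), so v = −rω sinθ·[1 + r cosθ/√(L² − r² sin²θ)].
With r = 0.0657 m, L = 0.2803 m, θ = 111.3°: √(L² − r² sin²θ) = 0.27353 m.
v = −0.0657·69.07·0.93169·[1 + 0.0657·-0.36325/0.27353] = -3.859 m/s.
|v| = 3.859 m/s = 3859 mm/s.

3860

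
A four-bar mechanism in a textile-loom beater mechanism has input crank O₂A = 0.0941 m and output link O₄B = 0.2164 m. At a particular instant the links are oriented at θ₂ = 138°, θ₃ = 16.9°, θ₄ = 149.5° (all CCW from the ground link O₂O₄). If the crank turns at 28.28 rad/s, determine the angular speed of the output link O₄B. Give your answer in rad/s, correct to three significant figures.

14.3

ω₂ = 28.28 rad/s
Differentiating the loop-closure r₂e^{iθ₂}+r₃e^{iθ₃}=r₁+r₄e^{iθ₄} gives r₂ω₂e^{iθ₂}+r₃ω₃e^{iθ₃}=r₄ω₄e^{iθ₄}.
Eliminating the other unknown: ω₄ = r₂ω₂ sin(θ₂−θ₃) / [r₄ sin(θ₄−θ₃)].
Numerator sine = +0.85627; denominator sine = +0.73610.
Result = 0.0941·28.28·(+0.85627) / (0.2164·(+0.73610)) = +14.305 rad/s; magnitude 14.305 rad/s.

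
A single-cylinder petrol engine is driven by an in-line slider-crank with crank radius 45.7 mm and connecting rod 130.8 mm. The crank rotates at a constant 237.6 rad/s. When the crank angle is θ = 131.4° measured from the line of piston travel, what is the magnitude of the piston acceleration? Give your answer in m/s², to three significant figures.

ω = 237.6 rad/s
x(θ) = r cosθ + √(L² − r² sin²θ); with ω constant, a = ω²·d²x/dθ².
d²x/dθ² = −r cosθ − r²(cos2θ)/√u − r⁴ sin²2θ/(4u^{3/2}),  u = L² − r² sin²θ = 0.0159335 m².
Substituting r = 0.0457 m, L = 0.1308 m, θ = 131.4°: d²x/dθ² = +0.031762 m.
a = ω²·d²x/dθ² = (237.6)²·(+0.031762) = +1793.1 m/s²;  |a| = 1793.1 m/s².

1790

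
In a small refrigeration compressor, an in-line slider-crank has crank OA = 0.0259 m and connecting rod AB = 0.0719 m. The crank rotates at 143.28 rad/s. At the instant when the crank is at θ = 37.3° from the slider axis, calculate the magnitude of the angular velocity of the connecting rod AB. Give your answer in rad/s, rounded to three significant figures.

ω = 143.3 rad/s
The rod makes angle φ with the slider axis where L sinφ = r sinθ; differentiating, L cosφ·φ̇ = r ω cosθ.
L cosφ = √(L² − r² sin²θ) = 0.070166 m.
|ω_rod| = r ω |cosθ| / √(L² − r² sin²θ) = 0.0259·143.3·0.79547/0.070166 = 42.071 rad/s.

42.1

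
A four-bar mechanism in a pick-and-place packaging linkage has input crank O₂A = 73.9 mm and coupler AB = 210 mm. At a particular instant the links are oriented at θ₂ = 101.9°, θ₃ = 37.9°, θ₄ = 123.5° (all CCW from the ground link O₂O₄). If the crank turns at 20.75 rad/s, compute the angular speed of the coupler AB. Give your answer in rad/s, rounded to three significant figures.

2.70

ω₂ = 20.75 rad/s
Differentiating the loop-closure r₂e^{iθ₂}+r₃e^{iθ₃}=r₁+r₄e^{iθ₄} gives r₂ω₂e^{iθ₂}+r₃ω₃e^{iθ₃}=r₄ω₄e^{iθ₄}.
Eliminating the other unknown: ω₃ = r₂ω₂ sin(θ₄−θ₂) / [r₃ sin(θ₃−θ₄)].
Numerator sine = +0.36812; denominator sine = -0.99705.
Result = 0.0739·20.75·(+0.36812) / (0.21·(-0.99705)) = -2.696 rad/s; magnitude 2.696 rad/s.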